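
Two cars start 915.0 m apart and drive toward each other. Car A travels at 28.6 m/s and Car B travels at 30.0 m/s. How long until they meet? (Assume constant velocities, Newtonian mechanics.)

Combined speed: v_combined = 28.6 + 30.0 = 58.6 m/s
Time to meet: t = d/v_combined = 915.0/58.6 = 15.61 s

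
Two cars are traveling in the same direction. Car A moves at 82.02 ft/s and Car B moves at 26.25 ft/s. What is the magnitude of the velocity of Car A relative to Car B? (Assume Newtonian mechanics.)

v_rel = |v_A - v_B| = |82.02 - 26.25| = 55.77 ft/s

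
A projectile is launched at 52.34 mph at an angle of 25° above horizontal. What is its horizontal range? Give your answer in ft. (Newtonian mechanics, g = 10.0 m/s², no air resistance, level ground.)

v₀ = 52.34 mph × 0.44704 = 23.3981 m/s
R = v₀² × sin(2θ) / g = 23.3981² × sin(2 × 25°) / 10.0 = 547.471 × 0.766044 / 10.0 = 41.9387 m
R = 41.9387 m / 0.3048 = 137.6 ft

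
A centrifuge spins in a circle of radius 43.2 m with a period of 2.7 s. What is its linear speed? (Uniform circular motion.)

v = 2πr/T = 2π×43.2/2.7 = 100.53 m/s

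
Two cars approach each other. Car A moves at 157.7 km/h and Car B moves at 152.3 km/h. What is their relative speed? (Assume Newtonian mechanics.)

v_rel = v_A + v_B = 157.7 + 152.3 = 310.0 km/h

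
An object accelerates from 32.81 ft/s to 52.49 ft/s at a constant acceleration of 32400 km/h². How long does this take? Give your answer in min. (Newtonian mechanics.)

v₀ = 32.81 ft/s × 0.3048 = 10.0005 m/s
v = 52.49 ft/s × 0.3048 = 15.999 m/s
a = 32400 km/h² × 7.716049382716049e-05 = 2.5 m/s²
t = (v - v₀) / a = (15.999 - 10.0005) / 2.5 = 2.3994 s
t = 2.3994 s / 60.0 = 0.03999 min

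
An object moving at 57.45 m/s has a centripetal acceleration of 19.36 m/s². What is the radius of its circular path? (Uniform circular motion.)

r = v²/a_c = 57.45²/19.36 = 170.48 m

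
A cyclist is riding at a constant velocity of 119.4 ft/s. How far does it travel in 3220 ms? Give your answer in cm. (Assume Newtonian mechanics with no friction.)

v = 119.4 ft/s × 0.3048 = 36.3931 m/s
t = 3220 ms × 0.001 = 3.22 s
d = v × t = 36.3931 × 3.22 = 117.186 m
d = 117.186 m / 0.01 = 11720 cm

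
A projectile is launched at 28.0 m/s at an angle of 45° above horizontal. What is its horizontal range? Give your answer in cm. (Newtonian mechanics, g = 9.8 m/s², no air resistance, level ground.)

R = v₀² × sin(2θ) / g = 28.0² × sin(2 × 45°) / 9.8 = 784.0 × 1.0 / 9.8 = 80.0 m
R = 80.0 m / 0.01 = 8000 cm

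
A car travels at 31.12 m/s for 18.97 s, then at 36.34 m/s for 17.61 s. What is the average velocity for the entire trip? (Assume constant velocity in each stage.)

d₁ = v₁t₁ = 31.12 × 18.97 = 590.3464 m
d₂ = v₂t₂ = 36.34 × 17.61 = 639.9474 m
d_total = 1230.2938 m, t_total = 36.58 s
v_avg = d_total/t_total = 1230.2938/36.58 = 33.63 m/s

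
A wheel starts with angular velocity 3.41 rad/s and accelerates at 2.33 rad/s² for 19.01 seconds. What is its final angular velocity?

ω = ω₀ + αt = 3.41 + 2.33 × 19.01 = 47.7 rad/s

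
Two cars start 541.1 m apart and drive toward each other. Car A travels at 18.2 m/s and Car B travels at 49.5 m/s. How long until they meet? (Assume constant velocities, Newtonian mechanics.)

Combined speed: v_combined = 18.2 + 49.5 = 67.7 m/s
Time to meet: t = d/v_combined = 541.1/67.7 = 7.99 s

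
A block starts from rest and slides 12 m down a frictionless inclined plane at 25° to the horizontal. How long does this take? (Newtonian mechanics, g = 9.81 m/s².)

a = g sin(θ) = 9.81 × sin(25°) = 4.1459 m/s²
t = √(2d/a) = √(2 × 12 / 4.1459) = 2.41 s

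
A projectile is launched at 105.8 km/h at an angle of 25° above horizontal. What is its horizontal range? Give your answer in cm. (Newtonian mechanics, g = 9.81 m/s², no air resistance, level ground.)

v₀ = 105.8 km/h × 0.2777777777777778 = 29.3889 m/s
R = v₀² × sin(2θ) / g = 29.3889² × sin(2 × 25°) / 9.81 = 863.707 × 0.766044 / 9.81 = 67.4452 m
R = 67.4452 m / 0.01 = 6745 cm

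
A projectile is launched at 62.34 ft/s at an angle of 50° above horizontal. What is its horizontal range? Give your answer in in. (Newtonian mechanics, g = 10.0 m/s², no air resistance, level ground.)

v₀ = 62.34 ft/s × 0.3048 = 19.0012 m/s
R = v₀² × sin(2θ) / g = 19.0012² × sin(2 × 50°) / 10.0 = 361.046 × 0.984808 / 10.0 = 35.5561 m
R = 35.5561 m / 0.0254 = 1400 in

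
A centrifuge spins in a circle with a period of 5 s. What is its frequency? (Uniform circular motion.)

f = 1/T = 1/5 = 0.2 Hz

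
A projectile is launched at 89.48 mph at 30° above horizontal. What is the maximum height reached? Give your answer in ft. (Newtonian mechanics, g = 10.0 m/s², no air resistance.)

v₀ = 89.48 mph × 0.44704 = 40.0011 m/s
H = v₀² × sin²(θ) / (2g) = 40.0011² × sin(30°)² / (2 × 10.0) = 1600.09 × 0.25 / 20.0 = 20.0011 m
H = 20.0011 m / 0.3048 = 65.62 ft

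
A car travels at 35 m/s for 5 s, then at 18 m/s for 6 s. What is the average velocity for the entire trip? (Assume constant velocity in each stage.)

d₁ = v₁t₁ = 35 × 5 = 175 m
d₂ = v₂t₂ = 18 × 6 = 108 m
d_total = 283 m, t_total = 11 s
v_avg = d_total/t_total = 283/11 = 25.73 m/s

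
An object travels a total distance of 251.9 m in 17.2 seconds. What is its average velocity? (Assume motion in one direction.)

v_avg = Δd / Δt = 251.9 / 17.2 = 14.65 m/s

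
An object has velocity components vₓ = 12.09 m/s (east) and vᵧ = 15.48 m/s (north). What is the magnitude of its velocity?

|v| = √(vₓ² + vᵧ²) = √(12.09² + 15.48²) = √(385.7985) = 19.64 m/s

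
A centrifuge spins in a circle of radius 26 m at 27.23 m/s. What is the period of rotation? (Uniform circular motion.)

T = 2πr/v = 2π×26/27.23 = 6.0 s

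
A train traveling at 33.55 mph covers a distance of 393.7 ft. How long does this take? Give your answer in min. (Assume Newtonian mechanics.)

d = 393.7 ft × 0.3048 = 120.0 m
v = 33.55 mph × 0.44704 = 14.9982 m/s
t = d / v = 120.0 / 14.9982 = 8.00096 s
t = 8.00096 s / 60.0 = 0.1333 min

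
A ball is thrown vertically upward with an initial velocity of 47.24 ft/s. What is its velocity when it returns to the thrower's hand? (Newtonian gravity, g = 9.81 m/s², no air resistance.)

By conservation of energy (no air resistance), the ball returns to the throw height with the same speed as launch, but directed downward.
|v_ground| = v₀ = 47.24 ft/s
v_ground = 47.24 ft/s (downward)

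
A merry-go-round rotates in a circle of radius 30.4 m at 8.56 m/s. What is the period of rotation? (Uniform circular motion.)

T = 2πr/v = 2π×30.4/8.56 = 22.31 s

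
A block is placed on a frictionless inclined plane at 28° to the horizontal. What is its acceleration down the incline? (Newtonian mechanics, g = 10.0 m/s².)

a = g sin(θ) = 10.0 × sin(28°) = 10.0 × 0.4695 = 4.69 m/s²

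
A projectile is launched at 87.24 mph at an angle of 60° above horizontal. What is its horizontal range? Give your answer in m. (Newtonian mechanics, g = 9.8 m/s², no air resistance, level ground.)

v₀ = 87.24 mph × 0.44704 = 38.9998 m/s
R = v₀² × sin(2θ) / g = 38.9998² × sin(2 × 60°) / 9.8 = 1520.98 × 0.866025 / 9.8 = 134.4 m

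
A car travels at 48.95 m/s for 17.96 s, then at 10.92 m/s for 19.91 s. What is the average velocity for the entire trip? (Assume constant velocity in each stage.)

d₁ = v₁t₁ = 48.95 × 17.96 = 879.142 m
d₂ = v₂t₂ = 10.92 × 19.91 = 217.4172 m
d_total = 1096.5592 m, t_total = 37.87 s
v_avg = d_total/t_total = 1096.5592/37.87 = 28.96 m/s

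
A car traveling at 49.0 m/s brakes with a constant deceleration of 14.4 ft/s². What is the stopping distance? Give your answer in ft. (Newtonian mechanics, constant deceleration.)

a = 14.4 ft/s² × 0.3048 = 4.38912 m/s²
d = v₀² / (2a) = 49.0² / (2 × 4.38912) = 2401.0 / 8.77824 = 273.517 m
d = 273.517 m / 0.3048 = 897.4 ft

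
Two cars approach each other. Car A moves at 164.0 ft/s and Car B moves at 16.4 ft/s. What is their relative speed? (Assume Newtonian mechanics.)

v_rel = v_A + v_B = 164.0 + 16.4 = 180.4 ft/s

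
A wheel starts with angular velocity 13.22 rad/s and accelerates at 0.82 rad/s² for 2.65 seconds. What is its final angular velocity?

ω = ω₀ + αt = 13.22 + 0.82 × 2.65 = 15.39 rad/s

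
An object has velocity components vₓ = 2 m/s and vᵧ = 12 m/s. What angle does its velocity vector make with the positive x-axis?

θ = arctan(vᵧ/vₓ) = arctan(12/2) = 80.54°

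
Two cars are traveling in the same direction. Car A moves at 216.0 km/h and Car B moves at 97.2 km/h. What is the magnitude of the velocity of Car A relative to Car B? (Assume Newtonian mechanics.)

v_rel = |v_A - v_B| = |216.0 - 97.2| = 118.8 km/h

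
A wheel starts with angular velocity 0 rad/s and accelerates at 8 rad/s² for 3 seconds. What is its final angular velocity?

ω = ω₀ + αt = 0 + 8 × 3 = 24 rad/s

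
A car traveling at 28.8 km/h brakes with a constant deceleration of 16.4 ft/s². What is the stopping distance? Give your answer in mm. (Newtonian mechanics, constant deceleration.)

v₀ = 28.8 km/h × 0.2777777777777778 = 8.0 m/s
a = 16.4 ft/s² × 0.3048 = 4.99872 m/s²
d = v₀² / (2a) = 8.0² / (2 × 4.99872) = 64.0 / 9.99744 = 6.40164 m
d = 6.40164 m / 0.001 = 6402 mm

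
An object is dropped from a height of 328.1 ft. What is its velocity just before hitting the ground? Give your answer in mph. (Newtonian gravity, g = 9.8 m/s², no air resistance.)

h = 328.1 ft × 0.3048 = 100.005 m
v = √(2gh) = √(2 × 9.8 × 100.005) = 44.273 m/s
v = 44.273 m/s / 0.44704 = 99.04 mph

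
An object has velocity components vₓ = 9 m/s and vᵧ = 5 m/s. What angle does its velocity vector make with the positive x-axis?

θ = arctan(vᵧ/vₓ) = arctan(5/9) = 29.05°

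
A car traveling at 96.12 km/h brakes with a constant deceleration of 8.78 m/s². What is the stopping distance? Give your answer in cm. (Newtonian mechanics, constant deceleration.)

v₀ = 96.12 km/h × 0.2777777777777778 = 26.7 m/s
d = v₀² / (2a) = 26.7² / (2 × 8.78) = 712.89 / 17.56 = 40.5974 m
d = 40.5974 m / 0.01 = 4060 cm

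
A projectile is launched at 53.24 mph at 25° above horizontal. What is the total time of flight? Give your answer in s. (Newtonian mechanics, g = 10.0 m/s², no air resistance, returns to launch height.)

v₀ = 53.24 mph × 0.44704 = 23.8004 m/s
T = 2 × v₀ × sin(θ) / g = 2 × 23.8004 × sin(25°) / 10.0 = 2 × 23.8004 × 0.422618 / 10.0 = 2.012 s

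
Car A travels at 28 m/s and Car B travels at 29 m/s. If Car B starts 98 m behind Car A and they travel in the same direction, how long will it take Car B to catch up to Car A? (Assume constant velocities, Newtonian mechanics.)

Relative speed: v_rel = 29 - 28 = 1 m/s
Time to catch: t = d₀/v_rel = 98/1 = 98.0 s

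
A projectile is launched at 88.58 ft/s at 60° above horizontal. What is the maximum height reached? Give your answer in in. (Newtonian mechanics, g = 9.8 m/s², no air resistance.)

v₀ = 88.58 ft/s × 0.3048 = 26.9992 m/s
H = v₀² × sin²(θ) / (2g) = 26.9992² × sin(60°)² / (2 × 9.8) = 728.957 × 0.75 / 19.6 = 27.8938 m
H = 27.8938 m / 0.0254 = 1098 in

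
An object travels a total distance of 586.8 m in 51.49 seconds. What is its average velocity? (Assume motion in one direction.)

v_avg = Δd / Δt = 586.8 / 51.49 = 11.4 m/s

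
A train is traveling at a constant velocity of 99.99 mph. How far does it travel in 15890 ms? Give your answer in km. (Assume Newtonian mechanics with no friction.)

v = 99.99 mph × 0.44704 = 44.6995 m/s
t = 15890 ms × 0.001 = 15.89 s
d = v × t = 44.6995 × 15.89 = 710.275 m
d = 710.275 m / 1000.0 = 0.7103 km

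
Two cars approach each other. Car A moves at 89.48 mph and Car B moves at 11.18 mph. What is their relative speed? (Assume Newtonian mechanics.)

v_rel = v_A + v_B = 89.48 + 11.18 = 100.66 mph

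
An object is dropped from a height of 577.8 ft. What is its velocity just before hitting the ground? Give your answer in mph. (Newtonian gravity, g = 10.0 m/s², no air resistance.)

h = 577.8 ft × 0.3048 = 176.113 m
v = √(2gh) = √(2 × 10.0 × 176.113) = 59.3486 m/s
v = 59.3486 m/s / 0.44704 = 132.8 mph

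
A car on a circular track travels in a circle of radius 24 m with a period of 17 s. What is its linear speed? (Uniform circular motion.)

v = 2πr/T = 2π×24/17 = 8.87 m/s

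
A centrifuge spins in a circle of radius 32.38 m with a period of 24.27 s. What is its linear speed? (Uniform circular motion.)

v = 2πr/T = 2π×32.38/24.27 = 8.38 m/s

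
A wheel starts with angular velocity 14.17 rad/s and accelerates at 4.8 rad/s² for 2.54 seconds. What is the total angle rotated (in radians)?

θ = ω₀t + ½αt² = 14.17×2.54 + ½×4.8×2.54² = 51.48 rad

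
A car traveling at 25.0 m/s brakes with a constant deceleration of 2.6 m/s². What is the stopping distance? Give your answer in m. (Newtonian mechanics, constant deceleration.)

d = v₀² / (2a) = 25.0² / (2 × 2.6) = 625.0 / 5.2 = 120.2 m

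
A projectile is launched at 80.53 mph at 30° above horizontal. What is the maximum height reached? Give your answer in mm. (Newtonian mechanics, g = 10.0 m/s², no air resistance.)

v₀ = 80.53 mph × 0.44704 = 36.0001 m/s
H = v₀² × sin²(θ) / (2g) = 36.0001² × sin(30°)² / (2 × 10.0) = 1296.01 × 0.25 / 20.0 = 16.2001 m
H = 16.2001 m / 0.001 = 16200 mm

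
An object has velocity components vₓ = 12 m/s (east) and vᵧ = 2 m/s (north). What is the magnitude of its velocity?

|v| = √(vₓ² + vᵧ²) = √(12² + 2²) = √(148) = 12.17 m/s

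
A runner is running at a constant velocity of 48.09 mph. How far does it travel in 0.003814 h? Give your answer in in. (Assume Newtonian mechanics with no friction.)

v = 48.09 mph × 0.44704 = 21.4982 m/s
t = 0.003814 h × 3600.0 = 13.7304 s
d = v × t = 21.4982 × 13.7304 = 295.179 m
d = 295.179 m / 0.0254 = 11620 in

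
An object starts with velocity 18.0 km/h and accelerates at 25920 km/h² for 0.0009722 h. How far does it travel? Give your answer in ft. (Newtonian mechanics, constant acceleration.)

v₀ = 18.0 km/h × 0.2777777777777778 = 5.0 m/s
a = 25920 km/h² × 7.716049382716049e-05 = 2.0 m/s²
t = 0.0009722 h × 3600.0 = 3.49992 s
d = v₀ × t + ½ × a × t² = 5.0 × 3.49992 + 0.5 × 2.0 × 3.49992² = 29.749 m
d = 29.749 m / 0.3048 = 97.6 ft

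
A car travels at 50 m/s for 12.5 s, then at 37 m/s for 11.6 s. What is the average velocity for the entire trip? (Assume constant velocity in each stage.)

d₁ = v₁t₁ = 50 × 12.5 = 625.0 m
d₂ = v₂t₂ = 37 × 11.6 = 429.2 m
d_total = 1054.2 m, t_total = 24.1 s
v_avg = d_total/t_total = 1054.2/24.1 = 43.74 m/s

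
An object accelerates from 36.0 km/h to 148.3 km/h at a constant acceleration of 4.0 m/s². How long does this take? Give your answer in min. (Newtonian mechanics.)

v₀ = 36.0 km/h × 0.2777777777777778 = 10.0 m/s
v = 148.3 km/h × 0.2777777777777778 = 41.1944 m/s
t = (v - v₀) / a = (41.1944 - 10.0) / 4.0 = 7.7986 s
t = 7.7986 s / 60.0 = 0.13 min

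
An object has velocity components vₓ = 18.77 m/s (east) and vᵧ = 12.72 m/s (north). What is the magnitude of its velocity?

|v| = √(vₓ² + vᵧ²) = √(18.77² + 12.72²) = √(514.1113) = 22.67 m/s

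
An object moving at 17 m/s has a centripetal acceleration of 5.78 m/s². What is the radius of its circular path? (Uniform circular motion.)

r = v²/a_c = 17²/5.78 = 50.0 m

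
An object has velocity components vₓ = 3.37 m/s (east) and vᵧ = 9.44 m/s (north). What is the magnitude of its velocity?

|v| = √(vₓ² + vᵧ²) = √(3.37² + 9.44²) = √(100.4705) = 10.02 m/s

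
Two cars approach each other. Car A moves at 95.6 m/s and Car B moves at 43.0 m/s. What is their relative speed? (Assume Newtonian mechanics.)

v_rel = v_A + v_B = 95.6 + 43.0 = 138.6 m/s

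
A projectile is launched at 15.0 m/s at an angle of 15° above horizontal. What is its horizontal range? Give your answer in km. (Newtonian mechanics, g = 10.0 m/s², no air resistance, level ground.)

R = v₀² × sin(2θ) / g = 15.0² × sin(2 × 15°) / 10.0 = 225.0 × 0.5 / 10.0 = 11.25 m
R = 11.25 m / 1000.0 = 0.01125 km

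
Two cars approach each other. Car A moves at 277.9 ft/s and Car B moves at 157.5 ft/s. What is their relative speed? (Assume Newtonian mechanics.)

v_rel = v_A + v_B = 277.9 + 157.5 = 435.4 ft/s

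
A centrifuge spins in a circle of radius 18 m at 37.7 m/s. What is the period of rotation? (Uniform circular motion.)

T = 2πr/v = 2π×18/37.7 = 3.0 s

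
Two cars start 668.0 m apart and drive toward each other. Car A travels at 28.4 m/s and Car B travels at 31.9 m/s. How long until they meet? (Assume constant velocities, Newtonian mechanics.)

Combined speed: v_combined = 28.4 + 31.9 = 60.3 m/s
Time to meet: t = d/v_combined = 668.0/60.3 = 11.08 s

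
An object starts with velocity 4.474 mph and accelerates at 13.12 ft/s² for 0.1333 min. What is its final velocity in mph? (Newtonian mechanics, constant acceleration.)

v₀ = 4.474 mph × 0.44704 = 2.00006 m/s
a = 13.12 ft/s² × 0.3048 = 3.99898 m/s²
t = 0.1333 min × 60.0 = 7.998 s
v = v₀ + a × t = 2.00006 + 3.99898 × 7.998 = 33.9839 m/s
v = 33.9839 m/s / 0.44704 = 76.02 mph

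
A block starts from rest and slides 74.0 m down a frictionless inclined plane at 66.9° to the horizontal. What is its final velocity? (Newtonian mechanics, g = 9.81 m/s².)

a = g sin(θ) = 9.81 × sin(66.9°) = 9.0234 m/s²
v = √(2ad) = √(2 × 9.0234 × 74.0) = 36.54 m/s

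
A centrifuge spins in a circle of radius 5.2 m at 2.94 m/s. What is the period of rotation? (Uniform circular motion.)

T = 2πr/v = 2π×5.2/2.94 = 11.11 s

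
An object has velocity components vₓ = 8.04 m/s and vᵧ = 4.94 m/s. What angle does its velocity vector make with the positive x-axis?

θ = arctan(vᵧ/vₓ) = arctan(4.94/8.04) = 31.57°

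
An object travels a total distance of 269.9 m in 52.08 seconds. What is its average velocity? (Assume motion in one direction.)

v_avg = Δd / Δt = 269.9 / 52.08 = 5.18 m/s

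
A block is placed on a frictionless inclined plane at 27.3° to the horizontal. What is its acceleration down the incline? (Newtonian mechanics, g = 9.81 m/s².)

a = g sin(θ) = 9.81 × sin(27.3°) = 9.81 × 0.4586 = 4.5 m/s²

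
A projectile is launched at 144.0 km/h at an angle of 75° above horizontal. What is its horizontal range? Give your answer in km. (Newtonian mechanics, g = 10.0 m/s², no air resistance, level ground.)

v₀ = 144.0 km/h × 0.2777777777777778 = 40.0 m/s
R = v₀² × sin(2θ) / g = 40.0² × sin(2 × 75°) / 10.0 = 1600.0 × 0.5 / 10.0 = 80.0 m
R = 80.0 m / 1000.0 = 0.08 km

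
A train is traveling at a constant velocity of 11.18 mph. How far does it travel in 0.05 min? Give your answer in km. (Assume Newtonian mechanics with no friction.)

v = 11.18 mph × 0.44704 = 4.99791 m/s
t = 0.05 min × 60.0 = 3.0 s
d = v × t = 4.99791 × 3.0 = 14.9937 m
d = 14.9937 m / 1000.0 = 0.01499 km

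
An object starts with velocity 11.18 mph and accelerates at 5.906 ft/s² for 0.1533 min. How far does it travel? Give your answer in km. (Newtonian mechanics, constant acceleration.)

v₀ = 11.18 mph × 0.44704 = 4.99791 m/s
a = 5.906 ft/s² × 0.3048 = 1.80015 m/s²
t = 0.1533 min × 60.0 = 9.198 s
d = v₀ × t + ½ × a × t² = 4.99791 × 9.198 + 0.5 × 1.80015 × 9.198² = 122.12 m
d = 122.12 m / 1000.0 = 0.1221 km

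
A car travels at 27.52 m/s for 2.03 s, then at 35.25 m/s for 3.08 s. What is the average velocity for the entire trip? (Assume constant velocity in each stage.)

d₁ = v₁t₁ = 27.52 × 2.03 = 55.8656 m
d₂ = v₂t₂ = 35.25 × 3.08 = 108.57 m
d_total = 164.4356 m, t_total = 5.11 s
v_avg = d_total/t_total = 164.4356/5.11 = 32.18 m/s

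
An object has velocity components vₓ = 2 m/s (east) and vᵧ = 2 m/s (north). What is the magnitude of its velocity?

|v| = √(vₓ² + vᵧ²) = √(2² + 2²) = √(8) = 2.83 m/s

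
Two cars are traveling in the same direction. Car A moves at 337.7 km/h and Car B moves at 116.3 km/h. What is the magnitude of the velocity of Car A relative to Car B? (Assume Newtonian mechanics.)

v_rel = |v_A - v_B| = |337.7 - 116.3| = 221.4 km/h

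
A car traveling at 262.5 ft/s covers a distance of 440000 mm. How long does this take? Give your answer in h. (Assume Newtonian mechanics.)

d = 440000 mm × 0.001 = 440.0 m
v = 262.5 ft/s × 0.3048 = 80.01 m/s
t = d / v = 440.0 / 80.01 = 5.49931 s
t = 5.49931 s / 3600.0 = 0.001528 h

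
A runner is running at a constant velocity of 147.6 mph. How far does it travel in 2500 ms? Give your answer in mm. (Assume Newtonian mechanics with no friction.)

v = 147.6 mph × 0.44704 = 65.9831 m/s
t = 2500 ms × 0.001 = 2.5 s
d = v × t = 65.9831 × 2.5 = 164.958 m
d = 164.958 m / 0.001 = 165000 mm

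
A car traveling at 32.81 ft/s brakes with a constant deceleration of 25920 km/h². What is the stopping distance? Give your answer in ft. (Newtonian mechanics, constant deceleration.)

v₀ = 32.81 ft/s × 0.3048 = 10.0005 m/s
a = 25920 km/h² × 7.716049382716049e-05 = 2.0 m/s²
d = v₀² / (2a) = 10.0005² / (2 × 2.0) = 100.01 / 4.0 = 25.0025 m
d = 25.0025 m / 0.3048 = 82.03 ft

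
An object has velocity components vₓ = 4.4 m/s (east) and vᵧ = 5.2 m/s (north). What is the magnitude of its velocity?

|v| = √(vₓ² + vᵧ²) = √(4.4² + 5.2²) = √(46.4) = 6.81 m/s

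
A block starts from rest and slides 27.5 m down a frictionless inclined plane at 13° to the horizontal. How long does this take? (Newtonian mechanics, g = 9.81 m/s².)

a = g sin(θ) = 9.81 × sin(13°) = 2.2068 m/s²
t = √(2d/a) = √(2 × 27.5 / 2.2068) = 4.99 s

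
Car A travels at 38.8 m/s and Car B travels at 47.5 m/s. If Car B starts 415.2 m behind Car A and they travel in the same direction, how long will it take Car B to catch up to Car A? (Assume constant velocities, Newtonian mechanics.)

Relative speed: v_rel = 47.5 - 38.8 = 8.7 m/s
Time to catch: t = d₀/v_rel = 415.2/8.7 = 47.72 s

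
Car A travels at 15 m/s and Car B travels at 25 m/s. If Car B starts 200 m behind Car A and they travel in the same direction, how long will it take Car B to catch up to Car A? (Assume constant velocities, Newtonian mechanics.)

Relative speed: v_rel = 25 - 15 = 10 m/s
Time to catch: t = d₀/v_rel = 200/10 = 20.0 s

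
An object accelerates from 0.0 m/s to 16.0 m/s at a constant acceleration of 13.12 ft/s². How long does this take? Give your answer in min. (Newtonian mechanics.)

a = 13.12 ft/s² × 0.3048 = 3.99898 m/s²
t = (v - v₀) / a = (16.0 - 0.0) / 3.99898 = 4.00102 s
t = 4.00102 s / 60.0 = 0.06668 min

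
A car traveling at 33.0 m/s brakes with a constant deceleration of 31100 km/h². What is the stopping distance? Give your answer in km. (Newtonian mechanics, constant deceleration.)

a = 31100 km/h² × 7.716049382716049e-05 = 2.39969 m/s²
d = v₀² / (2a) = 33.0² / (2 × 2.39969) = 1089.0 / 4.79938 = 226.904 m
d = 226.904 m / 1000.0 = 0.2269 km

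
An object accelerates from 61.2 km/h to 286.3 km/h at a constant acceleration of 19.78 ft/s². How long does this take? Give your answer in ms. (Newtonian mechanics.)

v₀ = 61.2 km/h × 0.2777777777777778 = 17.0 m/s
v = 286.3 km/h × 0.2777777777777778 = 79.5278 m/s
a = 19.78 ft/s² × 0.3048 = 6.02894 m/s²
t = (v - v₀) / a = (79.5278 - 17.0) / 6.02894 = 10.3713 s
t = 10.3713 s / 0.001 = 10370 ms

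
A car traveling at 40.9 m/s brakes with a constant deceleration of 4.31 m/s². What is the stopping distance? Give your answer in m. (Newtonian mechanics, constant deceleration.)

d = v₀² / (2a) = 40.9² / (2 × 4.31) = 1672.81 / 8.62 = 194.1 m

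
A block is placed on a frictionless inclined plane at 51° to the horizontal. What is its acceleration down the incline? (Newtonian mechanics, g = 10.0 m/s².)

a = g sin(θ) = 10.0 × sin(51°) = 10.0 × 0.7771 = 7.77 m/s²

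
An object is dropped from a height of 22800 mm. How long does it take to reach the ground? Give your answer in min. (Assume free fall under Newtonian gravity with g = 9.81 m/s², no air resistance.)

h = 22800 mm × 0.001 = 22.8 m
t = √(2h/g) = √(2 × 22.8 / 9.81) = 2.156 s
t = 2.156 s / 60.0 = 0.03593 min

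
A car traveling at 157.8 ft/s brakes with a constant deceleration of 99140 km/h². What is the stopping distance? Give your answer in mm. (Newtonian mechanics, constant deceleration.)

v₀ = 157.8 ft/s × 0.3048 = 48.0974 m/s
a = 99140 km/h² × 7.716049382716049e-05 = 7.64969 m/s²
d = v₀² / (2a) = 48.0974² / (2 × 7.64969) = 2313.36 / 15.2994 = 151.206 m
d = 151.206 m / 0.001 = 151200 mm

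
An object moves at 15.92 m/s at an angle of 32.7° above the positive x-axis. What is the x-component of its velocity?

vₓ = v cos(θ) = 15.92 × cos(32.7°) = 13.4 m/s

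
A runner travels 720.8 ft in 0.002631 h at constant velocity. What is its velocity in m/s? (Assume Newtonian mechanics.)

d = 720.8 ft × 0.3048 = 219.7 m
t = 0.002631 h × 3600.0 = 9.4716 s
v = d / t = 219.7 / 9.4716 = 23.2 m/s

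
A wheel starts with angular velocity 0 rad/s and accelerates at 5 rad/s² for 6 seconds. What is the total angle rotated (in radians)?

θ = ω₀t + ½αt² = 0×6 + ½×5×6² = 90.0 rad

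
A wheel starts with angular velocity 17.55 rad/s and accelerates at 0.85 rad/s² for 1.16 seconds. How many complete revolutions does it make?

θ = ω₀t + ½αt² = 17.55×1.16 + ½×0.85×1.16² = 20.92988 rad
Total revolutions = θ/(2π) = 20.92988/(2π) = 3.33
Complete revolutions = ⌊3.33⌋ = 3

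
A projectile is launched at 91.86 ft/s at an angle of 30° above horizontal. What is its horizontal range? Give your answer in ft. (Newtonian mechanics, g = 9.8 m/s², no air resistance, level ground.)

v₀ = 91.86 ft/s × 0.3048 = 27.9989 m/s
R = v₀² × sin(2θ) / g = 27.9989² × sin(2 × 30°) / 9.8 = 783.938 × 0.866025 / 9.8 = 69.2765 m
R = 69.2765 m / 0.3048 = 227.3 ft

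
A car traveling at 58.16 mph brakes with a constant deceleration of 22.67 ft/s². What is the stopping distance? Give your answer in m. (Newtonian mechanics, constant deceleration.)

v₀ = 58.16 mph × 0.44704 = 25.9998 m/s
a = 22.67 ft/s² × 0.3048 = 6.90982 m/s²
d = v₀² / (2a) = 25.9998² / (2 × 6.90982) = 675.99 / 13.8196 = 48.92 m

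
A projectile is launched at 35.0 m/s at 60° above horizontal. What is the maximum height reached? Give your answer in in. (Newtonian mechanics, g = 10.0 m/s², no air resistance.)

H = v₀² × sin²(θ) / (2g) = 35.0² × sin(60°)² / (2 × 10.0) = 1225.0 × 0.75 / 20.0 = 45.9375 m
H = 45.9375 m / 0.0254 = 1809 in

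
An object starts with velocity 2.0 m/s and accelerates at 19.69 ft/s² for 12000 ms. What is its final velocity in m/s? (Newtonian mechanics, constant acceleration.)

a = 19.69 ft/s² × 0.3048 = 6.00151 m/s²
t = 12000 ms × 0.001 = 12.0 s
v = v₀ + a × t = 2.0 + 6.00151 × 12.0 = 74.02 m/s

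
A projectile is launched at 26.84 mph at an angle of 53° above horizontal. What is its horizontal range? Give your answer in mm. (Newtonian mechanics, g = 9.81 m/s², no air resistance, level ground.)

v₀ = 26.84 mph × 0.44704 = 11.9986 m/s
R = v₀² × sin(2θ) / g = 11.9986² × sin(2 × 53°) / 9.81 = 143.966 × 0.961262 / 9.81 = 14.1069 m
R = 14.1069 m / 0.001 = 14110 mm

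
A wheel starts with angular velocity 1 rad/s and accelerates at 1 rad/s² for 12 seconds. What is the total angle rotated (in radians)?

θ = ω₀t + ½αt² = 1×12 + ½×1×12² = 84.0 rad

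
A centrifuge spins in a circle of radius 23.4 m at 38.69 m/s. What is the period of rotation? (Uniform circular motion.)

T = 2πr/v = 2π×23.4/38.69 = 3.8 s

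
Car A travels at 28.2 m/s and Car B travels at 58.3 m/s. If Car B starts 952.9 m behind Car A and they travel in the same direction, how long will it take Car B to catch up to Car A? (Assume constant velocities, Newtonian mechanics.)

Relative speed: v_rel = 58.3 - 28.2 = 30.1 m/s
Time to catch: t = d₀/v_rel = 952.9/30.1 = 31.66 s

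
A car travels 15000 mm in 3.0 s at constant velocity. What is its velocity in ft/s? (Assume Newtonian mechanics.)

d = 15000 mm × 0.001 = 15.0 m
v = d / t = 15.0 / 3.0 = 5.0 m/s
v = 5.0 m/s / 0.3048 = 16.4 ft/s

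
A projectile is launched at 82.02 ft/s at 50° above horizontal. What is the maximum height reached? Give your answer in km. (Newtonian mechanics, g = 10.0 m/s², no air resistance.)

v₀ = 82.02 ft/s × 0.3048 = 24.9997 m/s
H = v₀² × sin²(θ) / (2g) = 24.9997² × sin(50°)² / (2 × 10.0) = 624.985 × 0.586824 / 20.0 = 18.3378 m
H = 18.3378 m / 1000.0 = 0.01834 km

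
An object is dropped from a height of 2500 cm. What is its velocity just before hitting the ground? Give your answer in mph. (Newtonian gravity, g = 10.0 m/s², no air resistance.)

h = 2500 cm × 0.01 = 25.0 m
v = √(2gh) = √(2 × 10.0 × 25.0) = 22.3607 m/s
v = 22.3607 m/s / 0.44704 = 50.02 mph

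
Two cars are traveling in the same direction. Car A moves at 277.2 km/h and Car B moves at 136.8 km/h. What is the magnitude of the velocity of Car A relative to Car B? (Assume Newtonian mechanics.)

v_rel = |v_A - v_B| = |277.2 - 136.8| = 140.4 km/h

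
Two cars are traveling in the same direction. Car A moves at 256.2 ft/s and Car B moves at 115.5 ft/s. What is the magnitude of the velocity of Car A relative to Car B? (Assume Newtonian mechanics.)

v_rel = |v_A - v_B| = |256.2 - 115.5| = 140.7 ft/s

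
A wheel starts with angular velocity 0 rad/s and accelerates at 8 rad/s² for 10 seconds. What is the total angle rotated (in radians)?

θ = ω₀t + ½αt² = 0×10 + ½×8×10² = 400.0 rad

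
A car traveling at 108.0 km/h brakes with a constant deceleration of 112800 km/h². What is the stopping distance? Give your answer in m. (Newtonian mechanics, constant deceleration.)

v₀ = 108.0 km/h × 0.2777777777777778 = 30.0 m/s
a = 112800 km/h² × 7.716049382716049e-05 = 8.7037 m/s²
d = v₀² / (2a) = 30.0² / (2 × 8.7037) = 900.0 / 17.4074 = 51.7 m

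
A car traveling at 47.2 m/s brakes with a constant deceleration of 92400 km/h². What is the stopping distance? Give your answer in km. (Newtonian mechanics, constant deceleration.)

a = 92400 km/h² × 7.716049382716049e-05 = 7.12963 m/s²
d = v₀² / (2a) = 47.2² / (2 × 7.12963) = 2227.84 / 14.2593 = 156.238 m
d = 156.238 m / 1000.0 = 0.1562 km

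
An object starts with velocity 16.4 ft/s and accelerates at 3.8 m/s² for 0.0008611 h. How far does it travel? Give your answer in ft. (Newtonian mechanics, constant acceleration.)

v₀ = 16.4 ft/s × 0.3048 = 4.99872 m/s
t = 0.0008611 h × 3600.0 = 3.09996 s
d = v₀ × t + ½ × a × t² = 4.99872 × 3.09996 + 0.5 × 3.8 × 3.09996² = 33.7544 m
d = 33.7544 m / 0.3048 = 110.7 ft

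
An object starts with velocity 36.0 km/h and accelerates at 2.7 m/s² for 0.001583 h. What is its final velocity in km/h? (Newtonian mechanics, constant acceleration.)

v₀ = 36.0 km/h × 0.2777777777777778 = 10.0 m/s
t = 0.001583 h × 3600.0 = 5.6988 s
v = v₀ + a × t = 10.0 + 2.7 × 5.6988 = 25.3868 m/s
v = 25.3868 m/s / 0.2777777777777778 = 91.39 km/h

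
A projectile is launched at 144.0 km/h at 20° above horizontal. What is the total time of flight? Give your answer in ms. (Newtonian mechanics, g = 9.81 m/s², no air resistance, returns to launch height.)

v₀ = 144.0 km/h × 0.2777777777777778 = 40.0 m/s
T = 2 × v₀ × sin(θ) / g = 2 × 40.0 × sin(20°) / 9.81 = 2 × 40.0 × 0.34202 / 9.81 = 2.78915 s
T = 2.78915 s / 0.001 = 2789 ms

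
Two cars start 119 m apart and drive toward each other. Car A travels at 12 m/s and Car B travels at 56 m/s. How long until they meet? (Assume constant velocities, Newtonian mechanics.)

Combined speed: v_combined = 12 + 56 = 68 m/s
Time to meet: t = d/v_combined = 119/68 = 1.75 s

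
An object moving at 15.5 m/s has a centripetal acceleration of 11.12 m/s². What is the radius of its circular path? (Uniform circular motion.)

r = v²/a_c = 15.5²/11.12 = 21.61 m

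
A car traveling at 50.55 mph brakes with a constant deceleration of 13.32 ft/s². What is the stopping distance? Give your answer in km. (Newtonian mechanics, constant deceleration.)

v₀ = 50.55 mph × 0.44704 = 22.5979 m/s
a = 13.32 ft/s² × 0.3048 = 4.05994 m/s²
d = v₀² / (2a) = 22.5979² / (2 × 4.05994) = 510.665 / 8.11988 = 62.8907 m
d = 62.8907 m / 1000.0 = 0.06289 km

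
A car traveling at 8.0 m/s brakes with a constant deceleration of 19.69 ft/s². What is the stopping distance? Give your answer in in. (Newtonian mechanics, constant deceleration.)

a = 19.69 ft/s² × 0.3048 = 6.00151 m/s²
d = v₀² / (2a) = 8.0² / (2 × 6.00151) = 64.0 / 12.003 = 5.332 m
d = 5.332 m / 0.0254 = 209.9 in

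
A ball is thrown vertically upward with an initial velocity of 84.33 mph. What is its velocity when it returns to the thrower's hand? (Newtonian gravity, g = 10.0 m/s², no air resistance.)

By conservation of energy (no air resistance), the ball returns to the throw height with the same speed as launch, but directed downward.
|v_ground| = v₀ = 84.33 mph
v_ground = 84.33 mph (downward)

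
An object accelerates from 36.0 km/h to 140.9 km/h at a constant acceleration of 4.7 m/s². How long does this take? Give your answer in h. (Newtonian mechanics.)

v₀ = 36.0 km/h × 0.2777777777777778 = 10.0 m/s
v = 140.9 km/h × 0.2777777777777778 = 39.1389 m/s
t = (v - v₀) / a = (39.1389 - 10.0) / 4.7 = 6.19977 s
t = 6.19977 s / 3600.0 = 0.001722 h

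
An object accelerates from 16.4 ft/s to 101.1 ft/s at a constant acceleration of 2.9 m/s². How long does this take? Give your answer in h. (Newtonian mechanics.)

v₀ = 16.4 ft/s × 0.3048 = 4.99872 m/s
v = 101.1 ft/s × 0.3048 = 30.8153 m/s
t = (v - v₀) / a = (30.8153 - 4.99872) / 2.9 = 8.90227 s
t = 8.90227 s / 3600.0 = 0.002473 h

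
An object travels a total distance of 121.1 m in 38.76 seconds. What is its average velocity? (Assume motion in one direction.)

v_avg = Δd / Δt = 121.1 / 38.76 = 3.12 m/s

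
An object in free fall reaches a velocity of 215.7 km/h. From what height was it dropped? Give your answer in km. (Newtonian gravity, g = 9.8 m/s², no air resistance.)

v = 215.7 km/h × 0.2777777777777778 = 59.9167 m/s
h = v² / (2g) = 59.9167² / (2 × 9.8) = 183.164 m
h = 183.164 m / 1000.0 = 0.1832 km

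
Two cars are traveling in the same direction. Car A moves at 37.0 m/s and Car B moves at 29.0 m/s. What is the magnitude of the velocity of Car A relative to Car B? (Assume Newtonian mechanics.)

v_rel = |v_A - v_B| = |37.0 - 29.0| = 8.0 m/s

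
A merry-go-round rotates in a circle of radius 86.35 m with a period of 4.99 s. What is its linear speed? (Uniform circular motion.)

v = 2πr/T = 2π×86.35/4.99 = 108.73 m/s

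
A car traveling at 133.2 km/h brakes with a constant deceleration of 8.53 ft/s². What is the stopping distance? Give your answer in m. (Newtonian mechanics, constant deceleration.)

v₀ = 133.2 km/h × 0.2777777777777778 = 37.0 m/s
a = 8.53 ft/s² × 0.3048 = 2.59994 m/s²
d = v₀² / (2a) = 37.0² / (2 × 2.59994) = 1369.0 / 5.19988 = 263.3 m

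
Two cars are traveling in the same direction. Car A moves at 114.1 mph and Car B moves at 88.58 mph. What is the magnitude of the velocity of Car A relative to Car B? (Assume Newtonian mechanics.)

v_rel = |v_A - v_B| = |114.1 - 88.58| = 25.52 mph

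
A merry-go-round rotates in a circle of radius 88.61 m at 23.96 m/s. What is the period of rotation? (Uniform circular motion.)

T = 2πr/v = 2π×88.61/23.96 = 23.24 s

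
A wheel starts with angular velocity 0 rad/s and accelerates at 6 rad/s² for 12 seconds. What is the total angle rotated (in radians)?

θ = ω₀t + ½αt² = 0×12 + ½×6×12² = 432.0 rad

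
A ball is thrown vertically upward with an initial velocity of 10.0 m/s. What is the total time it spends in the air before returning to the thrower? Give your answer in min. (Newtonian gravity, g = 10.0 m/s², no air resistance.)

t_total = 2 × v₀ / g = 2 × 10.0 / 10.0 = 2.0 s
t_total = 2.0 s / 60.0 = 0.03333 min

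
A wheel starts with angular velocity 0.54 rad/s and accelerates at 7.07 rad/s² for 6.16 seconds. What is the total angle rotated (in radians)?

θ = ω₀t + ½αt² = 0.54×6.16 + ½×7.07×6.16² = 137.46 rad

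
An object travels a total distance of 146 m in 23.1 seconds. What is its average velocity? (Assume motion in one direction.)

v_avg = Δd / Δt = 146 / 23.1 = 6.32 m/s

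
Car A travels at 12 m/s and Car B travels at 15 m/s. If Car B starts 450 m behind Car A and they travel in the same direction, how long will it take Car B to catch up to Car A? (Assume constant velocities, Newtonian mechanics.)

Relative speed: v_rel = 15 - 12 = 3 m/s
Time to catch: t = d₀/v_rel = 450/3 = 150.0 s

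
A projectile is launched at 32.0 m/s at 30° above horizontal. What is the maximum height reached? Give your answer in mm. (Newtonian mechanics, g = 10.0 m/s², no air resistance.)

H = v₀² × sin²(θ) / (2g) = 32.0² × sin(30°)² / (2 × 10.0) = 1024.0 × 0.25 / 20.0 = 12.8 m
H = 12.8 m / 0.001 = 12800 mm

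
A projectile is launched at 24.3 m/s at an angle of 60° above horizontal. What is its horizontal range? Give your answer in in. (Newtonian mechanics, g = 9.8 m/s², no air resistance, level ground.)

R = v₀² × sin(2θ) / g = 24.3² × sin(2 × 60°) / 9.8 = 590.49 × 0.866025 / 9.8 = 52.1815 m
R = 52.1815 m / 0.0254 = 2054 in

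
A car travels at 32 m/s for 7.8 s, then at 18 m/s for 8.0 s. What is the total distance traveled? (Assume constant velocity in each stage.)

d₁ = v₁t₁ = 32 × 7.8 = 249.6 m
d₂ = v₂t₂ = 18 × 8.0 = 144.0 m
d_total = 249.6 + 144.0 = 393.6 m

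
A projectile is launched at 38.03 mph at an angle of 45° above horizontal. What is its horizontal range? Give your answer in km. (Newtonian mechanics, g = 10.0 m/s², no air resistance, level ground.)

v₀ = 38.03 mph × 0.44704 = 17.0009 m/s
R = v₀² × sin(2θ) / g = 17.0009² × sin(2 × 45°) / 10.0 = 289.031 × 1.0 / 10.0 = 28.9031 m
R = 28.9031 m / 1000.0 = 0.0289 km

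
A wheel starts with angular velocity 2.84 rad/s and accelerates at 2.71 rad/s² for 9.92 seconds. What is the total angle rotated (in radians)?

θ = ω₀t + ½αt² = 2.84×9.92 + ½×2.71×9.92² = 161.51 rad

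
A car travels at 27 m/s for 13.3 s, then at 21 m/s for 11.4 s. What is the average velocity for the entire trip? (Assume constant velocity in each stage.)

d₁ = v₁t₁ = 27 × 13.3 = 359.1 m
d₂ = v₂t₂ = 21 × 11.4 = 239.4 m
d_total = 598.5 m, t_total = 24.7 s
v_avg = d_total/t_total = 598.5/24.7 = 24.23 m/s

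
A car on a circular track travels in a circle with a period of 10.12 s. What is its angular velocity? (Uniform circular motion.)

ω = 2π/T = 2π/10.12 = 0.6209 rad/s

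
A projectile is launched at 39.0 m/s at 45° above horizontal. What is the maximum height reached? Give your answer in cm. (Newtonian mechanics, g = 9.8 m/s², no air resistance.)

H = v₀² × sin²(θ) / (2g) = 39.0² × sin(45°)² / (2 × 9.8) = 1521.0 × 0.5 / 19.6 = 38.801 m
H = 38.801 m / 0.01 = 3880 cm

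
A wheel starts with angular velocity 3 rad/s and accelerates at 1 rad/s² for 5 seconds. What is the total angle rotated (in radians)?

θ = ω₀t + ½αt² = 3×5 + ½×1×5² = 27.5 rad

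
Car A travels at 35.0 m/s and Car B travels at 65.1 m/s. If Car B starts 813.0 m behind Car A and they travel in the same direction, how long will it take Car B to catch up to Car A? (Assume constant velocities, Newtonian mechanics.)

Relative speed: v_rel = 65.1 - 35.0 = 30.1 m/s
Time to catch: t = d₀/v_rel = 813.0/30.1 = 27.01 s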